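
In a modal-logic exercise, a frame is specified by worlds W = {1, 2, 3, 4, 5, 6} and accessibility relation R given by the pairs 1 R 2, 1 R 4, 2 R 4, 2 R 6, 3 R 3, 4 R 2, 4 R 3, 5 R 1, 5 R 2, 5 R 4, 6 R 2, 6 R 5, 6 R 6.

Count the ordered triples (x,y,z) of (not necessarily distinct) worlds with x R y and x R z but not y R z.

17

Enumerating: (1,2,2), (1,4,4), (2,4,4), (2,4,6), (2,6,4), (4,2,2), (4,2,3), (4,3,2), (5,1,1), (5,2,1), (5,2,2), (5,4,1), (5,4,4), (6,2,2), (6,2,5), (6,5,5), (6,5,6).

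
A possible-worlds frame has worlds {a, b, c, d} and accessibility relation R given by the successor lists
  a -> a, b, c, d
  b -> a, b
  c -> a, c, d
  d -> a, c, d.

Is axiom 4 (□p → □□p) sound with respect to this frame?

By correspondence theory, 4 is valid on a frame iff R is transitive.
Transitive: no — b R a and a R c, but not b R c.

No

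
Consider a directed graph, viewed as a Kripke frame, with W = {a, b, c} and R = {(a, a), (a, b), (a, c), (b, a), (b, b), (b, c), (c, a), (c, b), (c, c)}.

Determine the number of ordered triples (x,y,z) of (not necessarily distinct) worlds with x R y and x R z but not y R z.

R is Euclidean; there are no such tuples.

0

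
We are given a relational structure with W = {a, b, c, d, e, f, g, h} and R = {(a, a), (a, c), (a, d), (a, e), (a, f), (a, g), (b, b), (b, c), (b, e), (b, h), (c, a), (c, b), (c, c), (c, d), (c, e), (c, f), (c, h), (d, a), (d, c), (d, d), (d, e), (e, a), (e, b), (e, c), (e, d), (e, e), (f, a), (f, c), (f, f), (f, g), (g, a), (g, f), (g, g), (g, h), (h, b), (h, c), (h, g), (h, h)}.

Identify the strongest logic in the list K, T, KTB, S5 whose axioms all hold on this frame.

KTB

Reflexive (axiom T): yes — every world is R-related to itself.
Symmetric (axiom B): yes — every pair in R has its reverse in R.
Euclidean (axiom 5): no — a R c and a R g, but not c R g.
So F validates K, T, KTB; S5 would additionally require R to be Euclidean. The strongest is KTB.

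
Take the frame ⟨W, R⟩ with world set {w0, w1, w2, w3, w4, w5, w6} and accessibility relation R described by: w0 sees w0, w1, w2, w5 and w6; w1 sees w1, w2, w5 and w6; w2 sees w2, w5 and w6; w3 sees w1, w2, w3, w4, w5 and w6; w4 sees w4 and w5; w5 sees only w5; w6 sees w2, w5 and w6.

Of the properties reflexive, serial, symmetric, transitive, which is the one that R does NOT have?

Reflexive: yes — every world is R-related to itself.
Serial: yes — every world has a successor (e.g. w0 R w0).
Symmetric: no — w0 R w1 but not w1 R w0.
Transitive: yes — every two-step R-path is closed by a direct edge.
Only symmetric fails.

symmetric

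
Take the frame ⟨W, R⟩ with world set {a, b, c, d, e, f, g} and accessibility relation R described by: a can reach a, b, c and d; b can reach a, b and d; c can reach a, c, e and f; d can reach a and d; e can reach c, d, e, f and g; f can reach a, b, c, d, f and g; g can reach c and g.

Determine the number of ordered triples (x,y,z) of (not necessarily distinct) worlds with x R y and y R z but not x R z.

Enumerating: (a,c,e), (a,c,f), (b,a,c), (c,a,b), (c,a,d), (c,e,d), (c,e,g), (c,f,b), (c,f,d), (c,f,g), (d,a,b), (d,a,c), … and 8 more.
Total: 20.

20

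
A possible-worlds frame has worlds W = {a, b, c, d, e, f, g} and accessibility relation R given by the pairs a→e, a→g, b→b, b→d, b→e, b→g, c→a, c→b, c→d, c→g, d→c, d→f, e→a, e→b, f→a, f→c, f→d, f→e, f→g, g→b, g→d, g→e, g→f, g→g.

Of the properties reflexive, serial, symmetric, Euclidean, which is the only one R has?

Reflexive: no — a is not related to itself.
Serial: yes — every world has a successor (e.g. a R e).
Symmetric: no — a R g but not g R a.
Euclidean: no — a R e and a R g, but not e R g.
Only serial holds.

serial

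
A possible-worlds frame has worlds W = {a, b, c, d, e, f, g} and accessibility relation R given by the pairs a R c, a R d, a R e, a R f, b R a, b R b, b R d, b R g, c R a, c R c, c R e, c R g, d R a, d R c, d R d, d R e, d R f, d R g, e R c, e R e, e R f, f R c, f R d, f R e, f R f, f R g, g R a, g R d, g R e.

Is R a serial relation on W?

Serial: yes — every world has a successor (e.g. a R c).

Yes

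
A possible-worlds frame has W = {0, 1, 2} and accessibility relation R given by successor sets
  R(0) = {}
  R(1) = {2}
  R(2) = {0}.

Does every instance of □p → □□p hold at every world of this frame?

No

The schema 4 characterises exactly the transitive frames.
Transitive: no — 1 R 2 and 2 R 0, but not 1 R 0.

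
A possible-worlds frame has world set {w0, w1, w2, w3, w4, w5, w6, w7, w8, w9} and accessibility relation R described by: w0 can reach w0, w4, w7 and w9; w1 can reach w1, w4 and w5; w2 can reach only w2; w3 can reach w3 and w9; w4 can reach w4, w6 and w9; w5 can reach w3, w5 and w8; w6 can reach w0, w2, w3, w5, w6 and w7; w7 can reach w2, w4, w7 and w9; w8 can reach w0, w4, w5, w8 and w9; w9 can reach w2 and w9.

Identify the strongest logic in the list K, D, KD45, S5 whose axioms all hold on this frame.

Serial (axiom D): yes — every world has a successor (e.g. w0 R w0).
Euclidean (axiom 5): no — w0 R w4 and w0 R w7, but not w4 R w7.
Transitive (axiom 4): no — w0 R w4 and w4 R w6, but not w0 R w6.
Reflexive (axiom T): yes — every world is R-related to itself.
So F validates K, D; KD45 would additionally require R to be Euclidean and transitive. The strongest is D.

D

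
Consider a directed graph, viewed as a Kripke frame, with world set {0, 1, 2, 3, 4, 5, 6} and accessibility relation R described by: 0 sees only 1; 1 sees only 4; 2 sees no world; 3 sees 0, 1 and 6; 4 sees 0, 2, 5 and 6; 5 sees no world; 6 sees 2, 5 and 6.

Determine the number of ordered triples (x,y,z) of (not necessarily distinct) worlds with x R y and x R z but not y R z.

28

Enumerating: (0,1,1), (1,4,4), (3,0,0), (3,0,6), (3,1,0), (3,1,1), (3,1,6), (3,6,0), (3,6,1), (4,0,0), (4,0,2), (4,0,5), … and 16 more.
Total: 28.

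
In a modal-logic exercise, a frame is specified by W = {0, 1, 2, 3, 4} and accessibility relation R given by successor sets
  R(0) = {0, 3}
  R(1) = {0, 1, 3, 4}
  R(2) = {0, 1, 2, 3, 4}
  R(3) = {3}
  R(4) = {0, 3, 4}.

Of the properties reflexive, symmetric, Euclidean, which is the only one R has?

reflexive

Reflexive: yes — every world is R-related to itself.
Symmetric: no — 0 R 3 but not 3 R 0.
Euclidean: no — 1 R 0 and 1 R 4, but not 0 R 4.
Only reflexive holds.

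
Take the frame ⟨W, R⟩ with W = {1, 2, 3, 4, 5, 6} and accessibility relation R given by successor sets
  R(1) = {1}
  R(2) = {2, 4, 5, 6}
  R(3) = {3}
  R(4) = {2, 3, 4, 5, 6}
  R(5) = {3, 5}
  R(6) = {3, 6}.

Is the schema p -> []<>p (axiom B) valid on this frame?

The schema B characterises exactly the symmetric frames.
Symmetric: no — 2 R 5 but not 5 R 2.

No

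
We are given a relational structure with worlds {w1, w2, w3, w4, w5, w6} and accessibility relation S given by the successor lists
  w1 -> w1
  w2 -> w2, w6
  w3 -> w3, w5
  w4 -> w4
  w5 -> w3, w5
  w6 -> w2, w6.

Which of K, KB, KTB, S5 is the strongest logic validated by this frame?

S5

Symmetric (axiom B): yes — every pair in S has its reverse in S.
Reflexive (axiom T): yes — every world is S-related to itself.
Euclidean (axiom 5): yes — any two successors of a common world are S-related.
So F validates K, KB, KTB, S5. The strongest is S5.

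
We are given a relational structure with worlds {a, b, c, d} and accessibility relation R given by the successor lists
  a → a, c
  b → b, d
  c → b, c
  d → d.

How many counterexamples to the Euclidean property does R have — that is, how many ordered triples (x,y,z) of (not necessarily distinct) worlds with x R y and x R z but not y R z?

3

Enumerating: (a,c,a), (b,d,b), (c,b,c).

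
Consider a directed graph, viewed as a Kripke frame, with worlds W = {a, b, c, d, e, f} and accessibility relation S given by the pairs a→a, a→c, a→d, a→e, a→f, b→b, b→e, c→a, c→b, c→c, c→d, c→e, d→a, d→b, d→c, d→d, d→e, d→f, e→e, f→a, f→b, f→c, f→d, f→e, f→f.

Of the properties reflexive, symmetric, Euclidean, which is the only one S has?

reflexive

Reflexive: yes — every world is S-related to itself.
Symmetric: no — a S e but not e S a.
Euclidean: no — a S c and a S f, but not c S f.
Only reflexive holds.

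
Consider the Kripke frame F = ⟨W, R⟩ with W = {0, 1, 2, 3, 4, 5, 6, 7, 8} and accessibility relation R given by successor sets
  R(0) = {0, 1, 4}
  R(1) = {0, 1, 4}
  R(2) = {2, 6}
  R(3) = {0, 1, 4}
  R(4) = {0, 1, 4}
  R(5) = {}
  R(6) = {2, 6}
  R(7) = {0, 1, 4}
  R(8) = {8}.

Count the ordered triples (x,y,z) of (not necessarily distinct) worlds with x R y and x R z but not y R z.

0

R is Euclidean; there are no such tuples.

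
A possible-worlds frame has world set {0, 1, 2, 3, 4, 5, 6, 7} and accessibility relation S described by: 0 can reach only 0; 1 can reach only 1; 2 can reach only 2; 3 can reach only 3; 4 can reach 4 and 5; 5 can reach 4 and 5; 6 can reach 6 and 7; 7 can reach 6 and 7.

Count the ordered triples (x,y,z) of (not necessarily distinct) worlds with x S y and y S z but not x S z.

0

S is transitive; there are no such tuples.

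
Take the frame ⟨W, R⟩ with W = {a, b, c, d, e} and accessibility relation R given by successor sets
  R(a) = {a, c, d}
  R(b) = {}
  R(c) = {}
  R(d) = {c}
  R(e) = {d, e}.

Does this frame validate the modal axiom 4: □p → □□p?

By correspondence theory, 4 is valid on a frame iff R is transitive.
Transitive: no — e R d and d R c, but not e R c.

No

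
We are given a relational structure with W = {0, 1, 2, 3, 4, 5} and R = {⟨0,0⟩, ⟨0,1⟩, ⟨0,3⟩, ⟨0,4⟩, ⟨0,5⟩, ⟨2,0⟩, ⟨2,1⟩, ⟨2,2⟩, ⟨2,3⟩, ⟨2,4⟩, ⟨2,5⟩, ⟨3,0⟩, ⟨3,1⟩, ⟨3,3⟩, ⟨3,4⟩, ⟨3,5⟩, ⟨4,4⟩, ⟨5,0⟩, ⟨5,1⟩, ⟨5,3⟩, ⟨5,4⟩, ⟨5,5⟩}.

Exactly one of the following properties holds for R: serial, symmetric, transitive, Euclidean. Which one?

transitive

Serial: no — 1 has no R-successor.
Symmetric: no — 0 R 1 but not 1 R 0.
Transitive: yes — every two-step R-path is closed by a direct edge.
Euclidean: no — 0 R 1 and 0 R 3, but not 1 R 3.
Only transitive holds.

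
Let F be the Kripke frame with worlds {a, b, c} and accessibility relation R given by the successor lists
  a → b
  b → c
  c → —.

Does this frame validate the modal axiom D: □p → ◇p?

No

Axiom D corresponds to the accessibility relation being serial.
Serial: no — c has no R-successor.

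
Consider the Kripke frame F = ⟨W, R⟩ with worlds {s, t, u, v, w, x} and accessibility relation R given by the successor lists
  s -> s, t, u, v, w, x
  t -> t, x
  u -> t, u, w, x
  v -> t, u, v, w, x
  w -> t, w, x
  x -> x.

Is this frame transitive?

Transitive: yes — every two-step R-path is closed by a direct edge.

Yes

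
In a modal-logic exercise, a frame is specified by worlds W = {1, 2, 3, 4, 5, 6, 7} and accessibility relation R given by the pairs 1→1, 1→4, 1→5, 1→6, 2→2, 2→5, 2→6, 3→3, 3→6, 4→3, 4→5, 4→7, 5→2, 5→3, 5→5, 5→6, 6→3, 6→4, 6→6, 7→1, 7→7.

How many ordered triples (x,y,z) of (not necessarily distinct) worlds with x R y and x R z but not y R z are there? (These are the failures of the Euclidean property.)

23

Enumerating: (1,4,1), (1,4,4), (1,4,6), (1,5,1), (1,5,4), (1,6,1), (1,6,5), (2,6,2), (2,6,5), (4,3,5), (4,3,7), (4,5,7), … and 11 more.
Total: 23.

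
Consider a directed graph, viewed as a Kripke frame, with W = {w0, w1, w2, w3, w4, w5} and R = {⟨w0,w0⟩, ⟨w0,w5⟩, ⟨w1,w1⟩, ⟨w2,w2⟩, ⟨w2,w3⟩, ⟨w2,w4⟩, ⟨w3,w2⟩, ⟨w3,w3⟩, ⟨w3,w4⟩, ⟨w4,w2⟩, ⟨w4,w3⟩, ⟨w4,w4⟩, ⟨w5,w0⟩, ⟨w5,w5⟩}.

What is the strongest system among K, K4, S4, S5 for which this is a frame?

S5

Transitive (axiom 4): yes — every two-step R-path is closed by a direct edge.
Reflexive (axiom T): yes — every world is R-related to itself.
Euclidean (axiom 5): yes — any two successors of a common world are R-related.
So F validates K, K4, S4, S5. The strongest is S5.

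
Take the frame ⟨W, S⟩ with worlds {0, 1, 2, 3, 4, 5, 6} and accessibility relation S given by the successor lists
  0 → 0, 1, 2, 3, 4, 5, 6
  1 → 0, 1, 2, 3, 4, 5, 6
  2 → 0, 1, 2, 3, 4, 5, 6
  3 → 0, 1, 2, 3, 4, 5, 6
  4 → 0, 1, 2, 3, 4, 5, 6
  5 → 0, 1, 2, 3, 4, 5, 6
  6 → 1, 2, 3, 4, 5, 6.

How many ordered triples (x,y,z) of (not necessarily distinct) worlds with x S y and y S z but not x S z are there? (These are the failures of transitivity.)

5

Enumerating: (6,1,0), (6,2,0), (6,3,0), (6,4,0), (6,5,0).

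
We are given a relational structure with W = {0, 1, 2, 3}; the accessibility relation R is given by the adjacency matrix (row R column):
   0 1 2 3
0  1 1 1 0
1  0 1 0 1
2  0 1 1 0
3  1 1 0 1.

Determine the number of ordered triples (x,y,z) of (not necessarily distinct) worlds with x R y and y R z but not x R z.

4

Enumerating: (0,1,3), (1,3,0), (2,1,3), (3,0,2).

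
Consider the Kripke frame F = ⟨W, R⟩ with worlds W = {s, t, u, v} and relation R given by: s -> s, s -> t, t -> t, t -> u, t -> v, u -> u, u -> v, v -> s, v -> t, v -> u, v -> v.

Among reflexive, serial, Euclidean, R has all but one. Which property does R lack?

Reflexive: yes — every world is R-related to itself.
Serial: yes — every world has a successor (e.g. s R s).
Euclidean: no — v R s and v R u, but not s R u.
Only Euclidean fails.

Euclidean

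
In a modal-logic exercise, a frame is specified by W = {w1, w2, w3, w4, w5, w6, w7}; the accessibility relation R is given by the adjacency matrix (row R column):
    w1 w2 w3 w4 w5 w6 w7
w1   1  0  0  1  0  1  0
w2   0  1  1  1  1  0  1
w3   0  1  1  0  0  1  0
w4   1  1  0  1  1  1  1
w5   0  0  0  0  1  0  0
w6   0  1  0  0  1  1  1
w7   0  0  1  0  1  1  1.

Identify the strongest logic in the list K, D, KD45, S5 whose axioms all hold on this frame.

D

Serial (axiom D): yes — every world has a successor (e.g. w1 R w1).
Euclidean (axiom 5): no — w1 R w6 and w1 R w4, but not w6 R w4.
Transitive (axiom 4): no — w1 R w4 and w4 R w2, but not w1 R w2.
Reflexive (axiom T): yes — every world is R-related to itself.
So F validates K, D; KD45 would additionally require R to be Euclidean and transitive. The strongest is D.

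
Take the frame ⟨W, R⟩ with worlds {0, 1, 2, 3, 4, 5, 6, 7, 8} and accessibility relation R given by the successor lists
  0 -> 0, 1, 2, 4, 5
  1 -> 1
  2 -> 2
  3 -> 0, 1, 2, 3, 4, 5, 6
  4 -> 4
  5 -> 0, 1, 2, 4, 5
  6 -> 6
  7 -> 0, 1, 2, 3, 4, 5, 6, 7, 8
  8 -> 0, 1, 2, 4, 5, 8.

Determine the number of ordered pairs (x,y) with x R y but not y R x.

25

Enumerating: (0,1), (0,2), (0,4), (3,0), (3,1), (3,2), (3,4), (3,5), (3,6), (5,1), (5,2), (5,4), … and 13 more.
Total: 25.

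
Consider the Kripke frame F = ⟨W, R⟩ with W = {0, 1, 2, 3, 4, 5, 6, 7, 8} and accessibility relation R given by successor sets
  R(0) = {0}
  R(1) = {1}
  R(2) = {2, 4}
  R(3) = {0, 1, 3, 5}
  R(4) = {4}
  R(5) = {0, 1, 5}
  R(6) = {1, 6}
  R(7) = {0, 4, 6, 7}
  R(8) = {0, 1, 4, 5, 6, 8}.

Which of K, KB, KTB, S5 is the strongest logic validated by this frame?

Symmetric (axiom B): no — 2 R 4 but not 4 R 2.
Reflexive (axiom T): yes — every world is R-related to itself.
Euclidean (axiom 5): no — 3 R 0 and 3 R 1, but not 0 R 1.
So F validates K; KB would additionally require R to be symmetric. The strongest is K.

K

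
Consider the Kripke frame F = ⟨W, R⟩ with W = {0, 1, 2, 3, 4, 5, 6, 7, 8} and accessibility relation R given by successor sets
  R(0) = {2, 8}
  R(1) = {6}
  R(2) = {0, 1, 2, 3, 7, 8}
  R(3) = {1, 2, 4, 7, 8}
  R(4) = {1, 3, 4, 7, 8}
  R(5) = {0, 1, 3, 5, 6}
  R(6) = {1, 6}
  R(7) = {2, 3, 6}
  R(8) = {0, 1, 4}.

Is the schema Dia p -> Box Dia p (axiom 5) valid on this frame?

The schema 5 characterises exactly the Euclidean frames.
Euclidean: no — 0 R 8 and 0 R 2, but not 8 R 2.

No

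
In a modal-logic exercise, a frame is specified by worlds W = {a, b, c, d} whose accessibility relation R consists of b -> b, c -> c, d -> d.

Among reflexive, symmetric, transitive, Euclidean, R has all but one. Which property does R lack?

Reflexive: no — a is not related to itself.
Symmetric: yes — every pair in R has its reverse in R.
Transitive: yes — every two-step R-path is closed by a direct edge.
Euclidean: yes — any two successors of a common world are R-related.
Only reflexive fails.

reflexive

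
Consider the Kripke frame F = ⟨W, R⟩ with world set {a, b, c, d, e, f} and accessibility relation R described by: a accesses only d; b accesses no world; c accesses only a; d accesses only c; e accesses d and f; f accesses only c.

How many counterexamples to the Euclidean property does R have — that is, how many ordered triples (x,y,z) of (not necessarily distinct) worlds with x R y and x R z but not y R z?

8

Enumerating: (a,d,d), (c,a,a), (d,c,c), (e,d,d), (e,d,f), (e,f,d), (e,f,f), (f,c,c).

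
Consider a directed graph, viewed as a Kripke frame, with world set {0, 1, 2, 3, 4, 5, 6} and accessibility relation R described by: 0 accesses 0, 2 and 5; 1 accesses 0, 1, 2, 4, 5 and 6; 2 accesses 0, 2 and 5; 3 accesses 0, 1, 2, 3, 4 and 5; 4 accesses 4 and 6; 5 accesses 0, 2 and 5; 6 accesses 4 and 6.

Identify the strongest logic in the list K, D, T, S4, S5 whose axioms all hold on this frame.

Serial (axiom D): yes — every world has a successor (e.g. 0 R 0).
Reflexive (axiom T): yes — every world is R-related to itself.
Transitive (axiom 4): no — 3 R 1 and 1 R 6, but not 3 R 6.
Euclidean (axiom 5): no — 1 R 0 and 1 R 4, but not 0 R 4.
So F validates K, D, T; S4 would additionally require R to be transitive. The strongest is T.

T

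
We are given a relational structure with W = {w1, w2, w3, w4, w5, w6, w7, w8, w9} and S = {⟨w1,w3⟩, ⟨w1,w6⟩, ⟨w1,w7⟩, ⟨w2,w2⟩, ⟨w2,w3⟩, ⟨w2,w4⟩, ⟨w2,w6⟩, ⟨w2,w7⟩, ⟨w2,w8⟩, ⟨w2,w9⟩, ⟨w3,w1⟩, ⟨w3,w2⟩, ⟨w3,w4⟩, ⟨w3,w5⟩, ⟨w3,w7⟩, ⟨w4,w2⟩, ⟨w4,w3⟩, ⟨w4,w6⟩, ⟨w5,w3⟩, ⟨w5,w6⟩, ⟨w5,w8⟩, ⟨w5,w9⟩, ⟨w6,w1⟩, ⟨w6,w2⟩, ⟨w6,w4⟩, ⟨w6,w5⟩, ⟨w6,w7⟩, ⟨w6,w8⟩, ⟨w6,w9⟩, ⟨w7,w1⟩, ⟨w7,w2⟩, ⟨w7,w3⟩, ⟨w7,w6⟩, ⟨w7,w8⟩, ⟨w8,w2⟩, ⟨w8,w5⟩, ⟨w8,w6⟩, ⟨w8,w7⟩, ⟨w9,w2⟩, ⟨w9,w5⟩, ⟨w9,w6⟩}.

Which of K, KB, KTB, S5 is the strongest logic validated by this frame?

KB

Symmetric (axiom B): yes — every pair in S has its reverse in S.
Reflexive (axiom T): no — w1 is not related to itself.
Euclidean (axiom 5): no — w1 S w3 and w1 S w6, but not w3 S w6.
So F validates K, KB; KTB would additionally require S to be reflexive. The strongest is KB.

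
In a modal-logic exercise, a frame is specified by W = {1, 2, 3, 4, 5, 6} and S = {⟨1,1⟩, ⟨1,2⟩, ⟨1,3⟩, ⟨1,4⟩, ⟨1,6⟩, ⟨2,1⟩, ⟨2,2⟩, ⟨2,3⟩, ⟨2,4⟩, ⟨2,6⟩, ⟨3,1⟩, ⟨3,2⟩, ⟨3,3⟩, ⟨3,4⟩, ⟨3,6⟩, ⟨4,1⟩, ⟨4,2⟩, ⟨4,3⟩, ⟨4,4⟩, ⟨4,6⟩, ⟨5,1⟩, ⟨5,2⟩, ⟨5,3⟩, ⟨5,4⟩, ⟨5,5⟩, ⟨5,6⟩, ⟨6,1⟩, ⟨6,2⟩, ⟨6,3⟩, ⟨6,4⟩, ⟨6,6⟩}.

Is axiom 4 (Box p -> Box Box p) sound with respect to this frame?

Yes

By correspondence theory, 4 is valid on a frame iff S is transitive.
Transitive: yes — every two-step S-path is closed by a direct edge.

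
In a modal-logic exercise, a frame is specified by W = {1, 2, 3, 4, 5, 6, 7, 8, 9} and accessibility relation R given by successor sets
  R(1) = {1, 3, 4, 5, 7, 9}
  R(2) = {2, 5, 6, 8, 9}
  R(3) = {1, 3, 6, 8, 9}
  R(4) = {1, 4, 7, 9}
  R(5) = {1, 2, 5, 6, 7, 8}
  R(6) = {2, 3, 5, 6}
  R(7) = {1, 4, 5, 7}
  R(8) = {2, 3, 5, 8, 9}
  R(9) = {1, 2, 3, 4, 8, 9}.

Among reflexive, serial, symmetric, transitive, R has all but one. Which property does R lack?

transitive

Reflexive: yes — every world is R-related to itself.
Serial: yes — every world has a successor (e.g. 1 R 1).
Symmetric: yes — every pair in R has its reverse in R.
Transitive: no — 1 R 3 and 3 R 6, but not 1 R 6.
Only transitive fails.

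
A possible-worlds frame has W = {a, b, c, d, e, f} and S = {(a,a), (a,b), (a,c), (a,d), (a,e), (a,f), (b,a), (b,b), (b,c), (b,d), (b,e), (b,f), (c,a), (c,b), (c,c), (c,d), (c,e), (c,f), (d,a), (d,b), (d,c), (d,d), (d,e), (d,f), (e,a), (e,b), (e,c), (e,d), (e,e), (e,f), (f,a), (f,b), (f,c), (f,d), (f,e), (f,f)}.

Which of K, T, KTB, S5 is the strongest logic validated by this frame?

S5

Reflexive (axiom T): yes — every world is S-related to itself.
Symmetric (axiom B): yes — every pair in S has its reverse in S.
Euclidean (axiom 5): yes — any two successors of a common world are S-related.
So F validates K, T, KTB, S5. The strongest is S5.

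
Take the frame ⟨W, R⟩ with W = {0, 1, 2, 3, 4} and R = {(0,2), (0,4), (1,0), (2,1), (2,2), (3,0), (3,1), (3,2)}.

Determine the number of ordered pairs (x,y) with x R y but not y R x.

Enumerating: (0,2), (0,4), (1,0), (2,1), (3,0), (3,1), (3,2).

7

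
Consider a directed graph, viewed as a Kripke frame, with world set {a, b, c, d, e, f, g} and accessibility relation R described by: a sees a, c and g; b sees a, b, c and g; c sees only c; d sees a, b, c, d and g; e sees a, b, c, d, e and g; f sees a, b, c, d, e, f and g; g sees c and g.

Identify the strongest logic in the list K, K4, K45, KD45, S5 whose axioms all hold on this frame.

Transitive (axiom 4): yes — every two-step R-path is closed by a direct edge.
Euclidean (axiom 5): no — a R c and a R g, but not c R g.
Serial (axiom D): yes — every world has a successor (e.g. a R a).
Reflexive (axiom T): yes — every world is R-related to itself.
So F validates K, K4; K45 would additionally require R to be Euclidean. The strongest is K4.

K4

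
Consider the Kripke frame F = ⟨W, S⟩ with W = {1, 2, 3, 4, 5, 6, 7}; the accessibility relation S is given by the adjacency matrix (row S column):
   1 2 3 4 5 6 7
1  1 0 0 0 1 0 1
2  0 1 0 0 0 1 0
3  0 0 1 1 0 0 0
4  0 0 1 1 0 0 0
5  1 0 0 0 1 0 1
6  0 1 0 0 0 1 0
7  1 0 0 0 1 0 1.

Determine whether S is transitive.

Yes

Transitive: yes — every two-step S-path is closed by a direct edge.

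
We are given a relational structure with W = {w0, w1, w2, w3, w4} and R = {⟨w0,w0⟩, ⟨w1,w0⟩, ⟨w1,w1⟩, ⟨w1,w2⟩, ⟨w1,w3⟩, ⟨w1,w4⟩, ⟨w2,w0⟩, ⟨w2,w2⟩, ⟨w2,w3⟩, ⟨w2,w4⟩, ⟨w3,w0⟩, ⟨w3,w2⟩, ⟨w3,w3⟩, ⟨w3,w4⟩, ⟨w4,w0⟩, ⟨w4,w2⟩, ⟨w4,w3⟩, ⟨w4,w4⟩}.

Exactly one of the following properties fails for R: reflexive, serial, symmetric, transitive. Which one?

Reflexive: yes — every world is R-related to itself.
Serial: yes — every world has a successor (e.g. w0 R w0).
Symmetric: no — w1 R w0 but not w0 R w1.
Transitive: yes — every two-step R-path is closed by a direct edge.
Only symmetric fails.

symmetric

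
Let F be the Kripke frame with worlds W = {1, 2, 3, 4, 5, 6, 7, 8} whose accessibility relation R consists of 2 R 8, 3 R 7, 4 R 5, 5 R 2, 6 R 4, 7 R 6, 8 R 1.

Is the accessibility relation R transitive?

Transitive: no — 2 R 8 and 8 R 1, but not 2 R 1.

No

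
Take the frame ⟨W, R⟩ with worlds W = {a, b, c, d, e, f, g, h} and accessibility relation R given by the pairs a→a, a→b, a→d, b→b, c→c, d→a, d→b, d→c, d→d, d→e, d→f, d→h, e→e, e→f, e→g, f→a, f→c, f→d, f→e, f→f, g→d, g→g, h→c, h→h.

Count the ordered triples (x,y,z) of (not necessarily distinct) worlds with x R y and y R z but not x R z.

19

Enumerating: (a,d,c), (a,d,e), (a,d,f), (a,d,h), (d,e,g), (e,f,a), (e,f,c), (e,f,d), (e,g,d), (f,a,b), (f,d,b), (f,d,h), … and 7 more.
Total: 19.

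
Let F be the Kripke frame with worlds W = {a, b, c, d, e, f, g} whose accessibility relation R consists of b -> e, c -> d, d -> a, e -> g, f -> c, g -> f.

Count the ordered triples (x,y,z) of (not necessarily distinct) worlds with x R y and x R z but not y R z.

6

Enumerating: (b,e,e), (c,d,d), (d,a,a), (e,g,g), (f,c,c), (g,f,f).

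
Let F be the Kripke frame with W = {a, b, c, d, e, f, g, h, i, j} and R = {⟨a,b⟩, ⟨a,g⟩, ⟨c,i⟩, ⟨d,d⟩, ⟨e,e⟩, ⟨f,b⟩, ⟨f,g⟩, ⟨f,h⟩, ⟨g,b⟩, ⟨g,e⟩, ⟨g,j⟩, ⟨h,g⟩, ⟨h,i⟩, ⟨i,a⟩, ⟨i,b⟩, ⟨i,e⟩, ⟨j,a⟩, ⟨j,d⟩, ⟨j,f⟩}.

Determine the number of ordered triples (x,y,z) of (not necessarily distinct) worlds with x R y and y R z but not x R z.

23

Enumerating: (a,g,e), (a,g,j), (c,i,a), (c,i,b), (c,i,e), (f,g,e), (f,g,j), (f,h,i), (g,j,a), (g,j,d), (g,j,f), (h,g,b), … and 11 more.
Total: 23.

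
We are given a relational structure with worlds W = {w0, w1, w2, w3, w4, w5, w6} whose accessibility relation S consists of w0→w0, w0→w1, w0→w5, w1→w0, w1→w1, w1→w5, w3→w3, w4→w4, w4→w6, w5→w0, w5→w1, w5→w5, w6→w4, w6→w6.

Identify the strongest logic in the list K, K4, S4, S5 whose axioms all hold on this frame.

K4

Transitive (axiom 4): yes — every two-step S-path is closed by a direct edge.
Reflexive (axiom T): no — w2 is not related to itself.
Euclidean (axiom 5): yes — any two successors of a common world are S-related.
So F validates K, K4; S4 would additionally require S to be reflexive. The strongest is K4.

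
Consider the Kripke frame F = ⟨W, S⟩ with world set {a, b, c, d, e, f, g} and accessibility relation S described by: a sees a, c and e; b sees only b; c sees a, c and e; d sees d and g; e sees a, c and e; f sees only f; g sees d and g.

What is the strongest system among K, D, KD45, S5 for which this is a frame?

S5

Serial (axiom D): yes — every world has a successor (e.g. a S a).
Euclidean (axiom 5): yes — any two successors of a common world are S-related.
Transitive (axiom 4): yes — every two-step S-path is closed by a direct edge.
Reflexive (axiom T): yes — every world is S-related to itself.
So F validates K, D, KD45, S5. The strongest is S5.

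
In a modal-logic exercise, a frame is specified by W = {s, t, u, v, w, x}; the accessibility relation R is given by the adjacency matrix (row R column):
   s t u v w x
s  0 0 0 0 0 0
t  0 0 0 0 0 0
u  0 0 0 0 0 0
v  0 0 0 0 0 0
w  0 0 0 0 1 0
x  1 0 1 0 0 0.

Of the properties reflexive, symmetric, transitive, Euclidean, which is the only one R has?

transitive

Reflexive: no — s is not related to itself.
Symmetric: no — x R s but not s R x.
Transitive: yes — every two-step R-path is closed by a direct edge.
Euclidean: no — x R s and x R u, but not s R u.
Only transitive holds.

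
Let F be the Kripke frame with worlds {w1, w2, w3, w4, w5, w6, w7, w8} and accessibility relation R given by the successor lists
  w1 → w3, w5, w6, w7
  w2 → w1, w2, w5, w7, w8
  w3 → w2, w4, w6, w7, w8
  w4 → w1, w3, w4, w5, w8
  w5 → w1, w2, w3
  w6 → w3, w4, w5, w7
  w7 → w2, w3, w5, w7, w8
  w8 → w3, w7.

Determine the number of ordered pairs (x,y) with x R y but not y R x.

Enumerating: (w1,w3), (w1,w6), (w1,w7), (w2,w1), (w2,w8), (w3,w2), (w4,w1), (w4,w5), (w4,w8), (w5,w3), (w6,w4), (w6,w5), (w6,w7), (w7,w5).

14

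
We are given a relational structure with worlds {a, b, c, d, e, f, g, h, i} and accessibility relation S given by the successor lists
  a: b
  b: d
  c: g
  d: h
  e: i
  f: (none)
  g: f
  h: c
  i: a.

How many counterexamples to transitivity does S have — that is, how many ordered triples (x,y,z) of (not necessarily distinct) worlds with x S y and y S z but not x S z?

7

Enumerating: (a,b,d), (b,d,h), (c,g,f), (d,h,c), (e,i,a), (h,c,g), (i,a,b).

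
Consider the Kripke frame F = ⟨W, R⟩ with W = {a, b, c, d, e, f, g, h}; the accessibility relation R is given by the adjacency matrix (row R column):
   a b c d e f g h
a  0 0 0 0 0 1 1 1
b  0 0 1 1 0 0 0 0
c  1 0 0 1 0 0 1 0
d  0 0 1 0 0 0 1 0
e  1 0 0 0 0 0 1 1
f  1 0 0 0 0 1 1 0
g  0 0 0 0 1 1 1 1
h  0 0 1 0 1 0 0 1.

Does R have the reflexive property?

Reflexive: no — a is not related to itself.

No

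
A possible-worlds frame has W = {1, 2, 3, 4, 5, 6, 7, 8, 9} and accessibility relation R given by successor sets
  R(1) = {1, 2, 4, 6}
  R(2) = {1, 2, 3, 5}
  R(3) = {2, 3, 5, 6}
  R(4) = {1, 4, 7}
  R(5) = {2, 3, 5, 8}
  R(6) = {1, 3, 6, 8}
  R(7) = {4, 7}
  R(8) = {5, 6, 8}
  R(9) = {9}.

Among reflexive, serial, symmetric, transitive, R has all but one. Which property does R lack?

transitive

Reflexive: yes — every world is R-related to itself.
Serial: yes — every world has a successor (e.g. 1 R 1).
Symmetric: yes — every pair in R has its reverse in R.
Transitive: no — 1 R 2 and 2 R 3, but not 1 R 3.
Only transitive fails.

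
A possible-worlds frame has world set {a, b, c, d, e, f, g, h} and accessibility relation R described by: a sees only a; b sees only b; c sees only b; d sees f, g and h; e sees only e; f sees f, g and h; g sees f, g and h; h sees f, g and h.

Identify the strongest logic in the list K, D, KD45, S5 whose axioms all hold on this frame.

KD45

Serial (axiom D): yes — every world has a successor (e.g. a R a).
Euclidean (axiom 5): yes — any two successors of a common world are R-related.
Transitive (axiom 4): yes — every two-step R-path is closed by a direct edge.
Reflexive (axiom T): no — c is not related to itself.
So F validates K, D, KD45; S5 would additionally require R to be reflexive. The strongest is KD45.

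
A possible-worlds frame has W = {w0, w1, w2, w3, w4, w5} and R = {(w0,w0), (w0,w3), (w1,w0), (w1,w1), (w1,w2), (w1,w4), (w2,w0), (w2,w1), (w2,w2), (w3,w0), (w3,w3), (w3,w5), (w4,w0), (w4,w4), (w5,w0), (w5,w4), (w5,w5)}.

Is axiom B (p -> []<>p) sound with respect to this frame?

No

Axiom B corresponds to the accessibility relation being symmetric.
Symmetric: no — w1 R w0 but not w0 R w1.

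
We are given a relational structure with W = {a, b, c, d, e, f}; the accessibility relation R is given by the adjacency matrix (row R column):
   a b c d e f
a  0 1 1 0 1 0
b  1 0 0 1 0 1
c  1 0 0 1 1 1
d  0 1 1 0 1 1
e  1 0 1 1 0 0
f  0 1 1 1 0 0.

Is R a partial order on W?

No

Reflexive: no — a is not related to itself.
Transitive: no — a R b and b R d, but not a R d.
Antisymmetric: no — a R b and b R a with a ≠ b.
So R is not a partial order.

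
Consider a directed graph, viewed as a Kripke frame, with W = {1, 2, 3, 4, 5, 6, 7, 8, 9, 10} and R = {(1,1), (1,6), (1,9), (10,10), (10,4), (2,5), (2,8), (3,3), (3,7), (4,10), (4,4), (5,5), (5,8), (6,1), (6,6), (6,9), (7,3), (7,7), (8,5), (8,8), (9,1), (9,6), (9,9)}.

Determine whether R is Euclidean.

Yes

Euclidean: yes — any two successors of a common world are R-related.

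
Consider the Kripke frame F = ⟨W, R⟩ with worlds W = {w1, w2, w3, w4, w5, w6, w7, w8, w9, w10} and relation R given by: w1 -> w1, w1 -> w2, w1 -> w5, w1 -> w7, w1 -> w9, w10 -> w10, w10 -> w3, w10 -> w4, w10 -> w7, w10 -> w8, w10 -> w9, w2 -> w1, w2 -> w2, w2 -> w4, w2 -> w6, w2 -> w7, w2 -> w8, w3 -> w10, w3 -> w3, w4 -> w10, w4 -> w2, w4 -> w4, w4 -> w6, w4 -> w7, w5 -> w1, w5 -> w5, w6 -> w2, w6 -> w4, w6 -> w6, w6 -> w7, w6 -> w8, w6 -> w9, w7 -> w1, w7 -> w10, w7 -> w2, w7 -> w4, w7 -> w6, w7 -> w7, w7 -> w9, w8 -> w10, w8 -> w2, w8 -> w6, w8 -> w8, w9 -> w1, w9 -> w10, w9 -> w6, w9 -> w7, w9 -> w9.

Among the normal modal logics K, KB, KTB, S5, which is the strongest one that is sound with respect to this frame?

KTB

Symmetric (axiom B): yes — every pair in R has its reverse in R.
Reflexive (axiom T): yes — every world is R-related to itself.
Euclidean (axiom 5): no — w1 R w2 and w1 R w5, but not w2 R w5.
So F validates K, KB, KTB; S5 would additionally require R to be Euclidean. The strongest is KTB.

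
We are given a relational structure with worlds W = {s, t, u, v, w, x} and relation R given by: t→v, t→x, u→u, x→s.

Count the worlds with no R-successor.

Enumerating: s, v, w.

3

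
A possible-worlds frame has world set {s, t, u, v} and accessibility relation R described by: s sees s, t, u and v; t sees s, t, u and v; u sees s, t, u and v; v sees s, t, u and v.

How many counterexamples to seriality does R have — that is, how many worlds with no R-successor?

0

R is serial; there are no such worlds.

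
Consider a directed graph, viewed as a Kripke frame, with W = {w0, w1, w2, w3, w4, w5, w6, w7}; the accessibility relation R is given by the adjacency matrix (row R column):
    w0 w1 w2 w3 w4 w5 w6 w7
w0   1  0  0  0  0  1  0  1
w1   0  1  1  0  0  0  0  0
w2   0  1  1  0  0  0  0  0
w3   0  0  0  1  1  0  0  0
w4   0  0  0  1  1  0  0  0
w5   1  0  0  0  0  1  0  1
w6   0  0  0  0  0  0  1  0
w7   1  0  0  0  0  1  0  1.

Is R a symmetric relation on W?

Symmetric: yes — every pair in R has its reverse in R.

Yes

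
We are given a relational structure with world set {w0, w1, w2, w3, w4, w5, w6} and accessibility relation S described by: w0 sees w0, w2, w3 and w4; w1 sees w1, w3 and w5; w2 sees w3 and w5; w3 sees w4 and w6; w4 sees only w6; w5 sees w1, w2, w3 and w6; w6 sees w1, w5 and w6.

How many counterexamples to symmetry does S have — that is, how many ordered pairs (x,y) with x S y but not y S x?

10

Enumerating: (w0,w2), (w0,w3), (w0,w4), (w1,w3), (w2,w3), (w3,w4), (w3,w6), (w4,w6), (w5,w3), (w6,w1).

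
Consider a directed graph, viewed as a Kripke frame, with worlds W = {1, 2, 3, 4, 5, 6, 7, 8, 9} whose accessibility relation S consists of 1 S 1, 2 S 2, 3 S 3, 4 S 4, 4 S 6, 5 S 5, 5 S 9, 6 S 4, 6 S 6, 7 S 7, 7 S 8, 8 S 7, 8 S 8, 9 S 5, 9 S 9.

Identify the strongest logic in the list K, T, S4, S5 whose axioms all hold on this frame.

Reflexive (axiom T): yes — every world is S-related to itself.
Transitive (axiom 4): yes — every two-step S-path is closed by a direct edge.
Euclidean (axiom 5): yes — any two successors of a common world are S-related.
So F validates K, T, S4, S5. The strongest is S5.

S5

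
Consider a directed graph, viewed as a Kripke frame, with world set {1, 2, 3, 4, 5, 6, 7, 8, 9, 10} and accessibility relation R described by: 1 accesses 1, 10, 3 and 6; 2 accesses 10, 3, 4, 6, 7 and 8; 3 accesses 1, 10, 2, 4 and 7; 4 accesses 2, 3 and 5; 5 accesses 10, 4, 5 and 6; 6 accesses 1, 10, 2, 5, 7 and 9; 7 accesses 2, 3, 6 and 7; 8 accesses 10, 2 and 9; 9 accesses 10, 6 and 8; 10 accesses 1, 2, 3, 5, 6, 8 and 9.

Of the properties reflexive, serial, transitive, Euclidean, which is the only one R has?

serial

Reflexive: no — 2 is not related to itself.
Serial: yes — every world has a successor (e.g. 1 R 1).
Transitive: no — 1 R 10 and 10 R 2, but not 1 R 2.
Euclidean: no — 1 R 3 and 1 R 6, but not 3 R 6.
Only serial holds.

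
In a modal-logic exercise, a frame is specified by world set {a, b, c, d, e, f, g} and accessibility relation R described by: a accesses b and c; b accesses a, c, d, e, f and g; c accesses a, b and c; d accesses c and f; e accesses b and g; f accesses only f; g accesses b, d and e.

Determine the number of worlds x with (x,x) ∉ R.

Enumerating: a, b, d, e, g.

5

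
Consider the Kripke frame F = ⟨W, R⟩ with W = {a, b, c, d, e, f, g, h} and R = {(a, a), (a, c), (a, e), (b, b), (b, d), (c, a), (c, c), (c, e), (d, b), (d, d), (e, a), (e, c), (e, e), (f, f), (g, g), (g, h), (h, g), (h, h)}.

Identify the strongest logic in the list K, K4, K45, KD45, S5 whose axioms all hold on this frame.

Transitive (axiom 4): yes — every two-step R-path is closed by a direct edge.
Euclidean (axiom 5): yes — any two successors of a common world are R-related.
Serial (axiom D): yes — every world has a successor (e.g. a R a).
Reflexive (axiom T): yes — every world is R-related to itself.
So F validates K, K4, K45, KD45, S5. The strongest is S5.

S5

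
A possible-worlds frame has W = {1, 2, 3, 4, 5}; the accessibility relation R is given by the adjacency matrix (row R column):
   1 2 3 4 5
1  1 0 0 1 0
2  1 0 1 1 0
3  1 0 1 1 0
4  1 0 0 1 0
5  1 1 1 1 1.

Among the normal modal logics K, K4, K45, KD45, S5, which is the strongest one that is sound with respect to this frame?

Transitive (axiom 4): yes — every two-step R-path is closed by a direct edge.
Euclidean (axiom 5): no — 2 R 1 and 2 R 3, but not 1 R 3.
Serial (axiom D): yes — every world has a successor (e.g. 1 R 1).
Reflexive (axiom T): no — 2 is not related to itself.
So F validates K, K4; K45 would additionally require R to be Euclidean. The strongest is K4.

K4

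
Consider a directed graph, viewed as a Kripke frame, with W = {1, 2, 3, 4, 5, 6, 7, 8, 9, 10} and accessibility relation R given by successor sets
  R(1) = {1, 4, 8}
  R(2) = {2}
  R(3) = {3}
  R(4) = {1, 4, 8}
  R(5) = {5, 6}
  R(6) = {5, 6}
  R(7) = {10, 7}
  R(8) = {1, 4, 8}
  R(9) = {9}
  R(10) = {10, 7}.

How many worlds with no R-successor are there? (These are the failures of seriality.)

R is serial; there are no such worlds.

0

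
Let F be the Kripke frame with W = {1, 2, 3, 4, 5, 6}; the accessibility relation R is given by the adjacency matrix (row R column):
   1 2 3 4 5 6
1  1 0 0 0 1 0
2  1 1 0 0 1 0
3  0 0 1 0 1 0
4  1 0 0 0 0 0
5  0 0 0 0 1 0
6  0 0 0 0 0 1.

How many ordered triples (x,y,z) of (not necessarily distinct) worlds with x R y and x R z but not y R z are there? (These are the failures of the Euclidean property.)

Enumerating: (1,5,1), (2,1,2), (2,5,1), (2,5,2), (3,5,3).

5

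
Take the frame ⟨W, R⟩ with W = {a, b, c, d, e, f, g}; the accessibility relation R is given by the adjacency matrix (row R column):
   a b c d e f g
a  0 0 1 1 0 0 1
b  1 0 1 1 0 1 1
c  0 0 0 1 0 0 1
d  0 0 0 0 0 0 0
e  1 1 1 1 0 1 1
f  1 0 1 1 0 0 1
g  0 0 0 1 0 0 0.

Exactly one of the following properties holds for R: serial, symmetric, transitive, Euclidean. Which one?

transitive

Serial: no — d has no R-successor.
Symmetric: no — a R c but not c R a.
Transitive: yes — every two-step R-path is closed by a direct edge.
Euclidean: no — a R d and a R c, but not d R c.
Only transitive holds.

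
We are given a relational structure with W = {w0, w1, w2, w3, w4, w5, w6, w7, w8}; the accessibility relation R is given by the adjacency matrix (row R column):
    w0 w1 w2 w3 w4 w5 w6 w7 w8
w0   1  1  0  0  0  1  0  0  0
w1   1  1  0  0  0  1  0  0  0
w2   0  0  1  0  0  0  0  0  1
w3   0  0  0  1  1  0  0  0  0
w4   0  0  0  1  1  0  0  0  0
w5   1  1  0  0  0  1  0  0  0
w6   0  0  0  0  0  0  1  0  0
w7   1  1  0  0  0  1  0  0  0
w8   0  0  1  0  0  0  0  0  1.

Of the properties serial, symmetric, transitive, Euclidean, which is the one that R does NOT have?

Serial: yes — every world has a successor (e.g. w0 R w0).
Symmetric: no — w7 R w0 but not w0 R w7.
Transitive: yes — every two-step R-path is closed by a direct edge.
Euclidean: yes — any two successors of a common world are R-related.
Only symmetric fails.

symmetric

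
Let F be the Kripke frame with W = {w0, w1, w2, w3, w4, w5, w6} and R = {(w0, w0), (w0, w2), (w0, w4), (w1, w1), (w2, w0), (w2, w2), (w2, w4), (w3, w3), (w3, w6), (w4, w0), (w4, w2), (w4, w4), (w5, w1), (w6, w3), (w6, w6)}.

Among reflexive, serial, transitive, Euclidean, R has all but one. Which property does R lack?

reflexive

Reflexive: no — w5 is not related to itself.
Serial: yes — every world has a successor (e.g. w0 R w0).
Transitive: yes — every two-step R-path is closed by a direct edge.
Euclidean: yes — any two successors of a common world are R-related.
Only reflexive fails.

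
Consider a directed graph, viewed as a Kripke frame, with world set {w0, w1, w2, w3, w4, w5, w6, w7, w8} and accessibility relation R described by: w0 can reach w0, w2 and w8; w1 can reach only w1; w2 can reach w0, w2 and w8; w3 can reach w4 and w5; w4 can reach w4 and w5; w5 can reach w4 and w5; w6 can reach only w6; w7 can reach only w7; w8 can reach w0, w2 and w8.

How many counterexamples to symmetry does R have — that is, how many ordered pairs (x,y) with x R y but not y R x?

Enumerating: (w3,w4), (w3,w5).

2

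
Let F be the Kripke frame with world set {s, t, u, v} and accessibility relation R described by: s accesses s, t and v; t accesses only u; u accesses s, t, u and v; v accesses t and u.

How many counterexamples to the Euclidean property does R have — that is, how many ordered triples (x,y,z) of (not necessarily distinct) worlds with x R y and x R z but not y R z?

Enumerating: (s,t,s), (s,t,t), (s,t,v), (s,v,s), (s,v,v), (u,s,u), (u,t,s), (u,t,t), (u,t,v), (u,v,s), (u,v,v), (v,t,t).

12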